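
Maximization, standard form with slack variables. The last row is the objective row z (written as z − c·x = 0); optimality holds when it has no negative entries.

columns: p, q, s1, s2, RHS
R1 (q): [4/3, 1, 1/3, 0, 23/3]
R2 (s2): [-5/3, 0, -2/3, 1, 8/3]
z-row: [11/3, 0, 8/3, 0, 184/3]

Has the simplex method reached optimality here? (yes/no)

Every z-row coefficient is ≥ 0, so the tableau is optimal.

yes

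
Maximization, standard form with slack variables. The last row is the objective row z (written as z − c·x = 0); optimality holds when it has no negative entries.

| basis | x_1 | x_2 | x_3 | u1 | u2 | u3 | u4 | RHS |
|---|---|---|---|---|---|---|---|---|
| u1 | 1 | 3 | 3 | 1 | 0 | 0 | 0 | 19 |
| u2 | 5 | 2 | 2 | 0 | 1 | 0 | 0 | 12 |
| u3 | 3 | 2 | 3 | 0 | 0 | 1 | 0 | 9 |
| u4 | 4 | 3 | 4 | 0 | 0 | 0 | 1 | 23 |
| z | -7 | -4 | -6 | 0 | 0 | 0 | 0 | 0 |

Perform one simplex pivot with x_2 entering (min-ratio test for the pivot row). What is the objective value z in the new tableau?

18

Ratio test on column x_2 — row 1: 19/3 = 19/3; row 2: 12/2 = 6; row 3: 9/2 = 9/2; row 4: 23/3 = 23/3. Minimum is 9/2 at row 3 (u3 leaves); pivot element 2.
Pivot on row 3; the z-row RHS becomes 0 − (-4)·(9/2) = 18.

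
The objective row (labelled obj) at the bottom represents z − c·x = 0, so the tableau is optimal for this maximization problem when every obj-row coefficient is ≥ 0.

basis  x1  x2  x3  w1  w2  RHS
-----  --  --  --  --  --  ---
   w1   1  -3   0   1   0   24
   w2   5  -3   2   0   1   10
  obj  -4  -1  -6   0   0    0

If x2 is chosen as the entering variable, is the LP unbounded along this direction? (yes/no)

Every constraint-row entry in column x2 is ≤ 0, so increasing x2 is unbounded.

yes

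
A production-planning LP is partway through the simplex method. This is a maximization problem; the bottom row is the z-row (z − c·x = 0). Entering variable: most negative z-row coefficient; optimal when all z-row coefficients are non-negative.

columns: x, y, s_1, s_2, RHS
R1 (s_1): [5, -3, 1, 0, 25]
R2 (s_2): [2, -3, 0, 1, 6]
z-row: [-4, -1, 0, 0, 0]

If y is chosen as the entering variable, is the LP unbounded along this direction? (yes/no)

yes

Every constraint-row entry in column y is ≤ 0, so increasing y is unbounded.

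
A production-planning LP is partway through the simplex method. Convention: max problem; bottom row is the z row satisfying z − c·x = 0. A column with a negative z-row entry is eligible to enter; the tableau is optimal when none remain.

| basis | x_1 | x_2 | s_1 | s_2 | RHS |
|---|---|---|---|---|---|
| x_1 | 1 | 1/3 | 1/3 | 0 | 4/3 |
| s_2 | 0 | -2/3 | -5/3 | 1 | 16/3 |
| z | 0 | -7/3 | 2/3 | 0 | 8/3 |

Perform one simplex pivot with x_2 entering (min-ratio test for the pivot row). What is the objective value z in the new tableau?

Ratio test on column x_2 — row 1: (4/3)/(1/3) = 4; row 2: entry -2/3 ≤ 0. Minimum is 4 at row 1 (x_1 leaves); pivot element 1/3.
Pivot on row 1; the z-row RHS becomes 8/3 − (-7/3)·4 = 12.

12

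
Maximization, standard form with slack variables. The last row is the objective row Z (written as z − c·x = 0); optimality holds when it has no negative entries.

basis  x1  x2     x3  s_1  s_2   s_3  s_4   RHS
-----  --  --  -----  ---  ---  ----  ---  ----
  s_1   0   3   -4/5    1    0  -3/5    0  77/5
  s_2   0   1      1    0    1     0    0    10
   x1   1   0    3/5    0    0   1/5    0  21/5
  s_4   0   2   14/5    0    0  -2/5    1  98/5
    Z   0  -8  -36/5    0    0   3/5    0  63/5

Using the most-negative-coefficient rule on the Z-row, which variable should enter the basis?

x2

Negative Z-row entries: x2: -8, x3: -36/5.
The most negative is -8 in column x2, so x2 enters.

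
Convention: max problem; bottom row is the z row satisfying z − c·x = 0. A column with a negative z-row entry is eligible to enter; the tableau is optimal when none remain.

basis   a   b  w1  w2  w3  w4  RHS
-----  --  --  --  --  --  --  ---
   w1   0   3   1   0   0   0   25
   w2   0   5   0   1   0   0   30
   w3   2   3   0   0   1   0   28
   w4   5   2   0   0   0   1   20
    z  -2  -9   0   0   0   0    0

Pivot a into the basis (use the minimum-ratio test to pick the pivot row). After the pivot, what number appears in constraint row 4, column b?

Ratio test on column a — row 1: entry 0 ≤ 0; row 2: entry 0 ≤ 0; row 3: 28/2 = 14; row 4: 20/5 = 4. Minimum is 4 at row 4 (w4 leaves); pivot element 5.
Divide row 4 by 5; eliminate column a from the other rows.
In the new row 4, the b entry is the old entry divided by the pivot: 2/5 = 2/5.

2/5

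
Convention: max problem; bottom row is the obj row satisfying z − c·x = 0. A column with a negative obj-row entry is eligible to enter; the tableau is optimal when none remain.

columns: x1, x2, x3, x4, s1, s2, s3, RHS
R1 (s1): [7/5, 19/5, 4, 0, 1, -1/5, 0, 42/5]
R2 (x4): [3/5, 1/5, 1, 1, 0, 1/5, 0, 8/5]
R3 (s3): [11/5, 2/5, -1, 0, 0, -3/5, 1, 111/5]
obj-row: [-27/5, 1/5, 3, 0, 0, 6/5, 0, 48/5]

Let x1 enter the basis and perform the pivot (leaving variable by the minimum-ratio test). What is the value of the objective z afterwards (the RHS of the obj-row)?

24

Ratio test on column x1 — row 1: (42/5)/(7/5) = 6; row 2: (8/5)/(3/5) = 8/3; row 3: (111/5)/(11/5) = 111/11. Minimum is 8/3 at row 2 (x4 leaves); pivot element 3/5.
Pivot on row 2; the obj-row RHS becomes 48/5 − (-27/5)·(8/3) = 24.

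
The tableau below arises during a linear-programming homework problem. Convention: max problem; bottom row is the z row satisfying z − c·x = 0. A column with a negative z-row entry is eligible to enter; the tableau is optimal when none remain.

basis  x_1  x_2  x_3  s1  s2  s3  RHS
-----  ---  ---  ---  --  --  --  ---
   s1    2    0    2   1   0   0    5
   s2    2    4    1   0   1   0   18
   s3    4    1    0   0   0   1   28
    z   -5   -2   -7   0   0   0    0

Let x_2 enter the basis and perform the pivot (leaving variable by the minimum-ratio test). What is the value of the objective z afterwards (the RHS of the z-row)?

9

Ratio test on column x_2 — row 1: entry 0 ≤ 0; row 2: 18/4 = 9/2; row 3: 28/1 = 28. Minimum is 9/2 at row 2 (s2 leaves); pivot element 4.
Pivot on row 2; the z-row RHS becomes 0 − (-2)·(9/2) = 9.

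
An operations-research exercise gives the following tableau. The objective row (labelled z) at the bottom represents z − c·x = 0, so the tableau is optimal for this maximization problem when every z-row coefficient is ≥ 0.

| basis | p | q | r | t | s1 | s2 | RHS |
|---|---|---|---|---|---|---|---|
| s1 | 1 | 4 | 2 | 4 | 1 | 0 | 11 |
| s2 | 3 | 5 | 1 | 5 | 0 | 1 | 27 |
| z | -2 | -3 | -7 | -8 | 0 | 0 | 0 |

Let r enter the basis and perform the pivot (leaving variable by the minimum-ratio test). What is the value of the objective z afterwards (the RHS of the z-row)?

Ratio test on column r — row 1: 11/2 = 11/2; row 2: 27/1 = 27. Minimum is 11/2 at row 1 (s1 leaves); pivot element 2.
Pivot on row 1; the z-row RHS becomes 0 − (-7)·(11/2) = 77/2.

77/2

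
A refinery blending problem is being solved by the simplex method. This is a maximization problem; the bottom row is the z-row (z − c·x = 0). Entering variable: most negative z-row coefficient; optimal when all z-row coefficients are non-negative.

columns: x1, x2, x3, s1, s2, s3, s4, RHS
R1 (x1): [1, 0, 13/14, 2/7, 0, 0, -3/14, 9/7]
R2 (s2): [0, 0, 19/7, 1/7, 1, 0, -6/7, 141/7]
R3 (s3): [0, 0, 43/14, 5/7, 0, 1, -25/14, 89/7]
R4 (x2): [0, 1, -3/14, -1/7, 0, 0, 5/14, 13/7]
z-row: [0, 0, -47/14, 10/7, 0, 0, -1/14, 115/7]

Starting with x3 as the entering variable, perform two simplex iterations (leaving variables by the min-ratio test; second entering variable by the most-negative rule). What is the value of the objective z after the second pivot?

27

Ratio test on column x3 — row 1: (9/7)/(13/14) = 18/13; row 2: (141/7)/(19/7) = 141/19; row 3: (89/7)/(43/14) = 178/43; row 4: entry -3/14 ≤ 0. Minimum is 18/13 at row 1 (x1 leaves); pivot element 13/14.
Pivot on row 1; the z-row RHS becomes 115/7 − (-47/14)·(18/13) = 274/13.
Next entering variable (most negative z-row entry -11/13): s4.
Ratio test on column s4 — row 1: entry -3/13 ≤ 0; row 2: entry -3/13 ≤ 0; row 3: entry -14/13 ≤ 0; row 4: (28/13)/(4/13) = 7. Minimum is 7 at row 4 (x2 leaves); pivot element 4/13.
After the second pivot the z-row RHS is 274/13 − (-11/13)·7 = 27.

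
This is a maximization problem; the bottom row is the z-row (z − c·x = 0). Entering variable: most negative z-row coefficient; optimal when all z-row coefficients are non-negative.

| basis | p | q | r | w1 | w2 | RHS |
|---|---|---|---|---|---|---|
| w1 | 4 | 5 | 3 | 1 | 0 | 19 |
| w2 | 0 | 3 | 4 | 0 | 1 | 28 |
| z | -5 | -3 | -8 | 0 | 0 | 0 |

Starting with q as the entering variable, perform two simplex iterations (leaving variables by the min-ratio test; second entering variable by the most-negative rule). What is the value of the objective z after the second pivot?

152/3

Ratio test on column q — row 1: 19/5 = 19/5; row 2: 28/3 = 28/3. Minimum is 19/5 at row 1 (w1 leaves); pivot element 5.
Pivot on row 1; the z-row RHS becomes 0 − (-3)·(19/5) = 57/5.
Next entering variable (most negative z-row entry -31/5): r.
Ratio test on column r — row 1: (19/5)/(3/5) = 19/3; row 2: (83/5)/(11/5) = 83/11. Minimum is 19/3 at row 1 (q leaves); pivot element 3/5.
After the second pivot the z-row RHS is 57/5 − (-31/5)·(19/3) = 152/3.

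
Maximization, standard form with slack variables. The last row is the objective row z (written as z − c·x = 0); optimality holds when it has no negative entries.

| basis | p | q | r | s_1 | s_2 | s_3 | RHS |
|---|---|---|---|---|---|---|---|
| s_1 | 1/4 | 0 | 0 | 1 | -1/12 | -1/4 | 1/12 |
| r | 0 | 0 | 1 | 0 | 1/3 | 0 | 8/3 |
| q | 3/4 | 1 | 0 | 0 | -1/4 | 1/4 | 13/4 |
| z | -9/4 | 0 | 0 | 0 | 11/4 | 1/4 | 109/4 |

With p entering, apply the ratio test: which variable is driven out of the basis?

Column p entries and ratios — s_1: (1/12)/(1/4) = 1/3; r: 0 ≤ 0, skip; q: (13/4)/(3/4) = 13/3.
Smallest ratio is 1/3 in the row of s_1, so s_1 leaves.

s_1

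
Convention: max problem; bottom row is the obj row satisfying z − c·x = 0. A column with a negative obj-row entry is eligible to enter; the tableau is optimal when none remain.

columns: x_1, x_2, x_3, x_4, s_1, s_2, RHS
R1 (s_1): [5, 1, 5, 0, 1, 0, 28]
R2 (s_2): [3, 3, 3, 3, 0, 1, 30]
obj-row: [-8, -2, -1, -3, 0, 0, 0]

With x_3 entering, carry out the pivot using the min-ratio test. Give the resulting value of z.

28/5

Ratio test on column x_3 — row 1: 28/5 = 28/5; row 2: 30/3 = 10. Minimum is 28/5 at row 1 (s_1 leaves); pivot element 5.
Pivot on row 1; the obj-row RHS becomes 0 − (-1)·(28/5) = 28/5.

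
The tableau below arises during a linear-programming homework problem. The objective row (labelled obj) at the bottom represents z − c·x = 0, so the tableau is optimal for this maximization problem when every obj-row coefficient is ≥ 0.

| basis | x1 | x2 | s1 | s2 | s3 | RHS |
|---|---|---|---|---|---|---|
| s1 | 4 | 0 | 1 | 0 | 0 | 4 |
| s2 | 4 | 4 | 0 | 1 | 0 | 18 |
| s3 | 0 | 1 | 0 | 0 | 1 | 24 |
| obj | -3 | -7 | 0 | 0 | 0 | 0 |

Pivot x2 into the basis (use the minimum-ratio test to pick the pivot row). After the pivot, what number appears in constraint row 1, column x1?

4

Ratio test on column x2 — row 1: entry 0 ≤ 0; row 2: 18/4 = 9/2; row 3: 24/1 = 24. Minimum is 9/2 at row 2 (s2 leaves); pivot element 4.
Divide row 2 by 4; eliminate column x2 from the other rows.
Row 1 update in column x1: 4 − 0·1 = 4.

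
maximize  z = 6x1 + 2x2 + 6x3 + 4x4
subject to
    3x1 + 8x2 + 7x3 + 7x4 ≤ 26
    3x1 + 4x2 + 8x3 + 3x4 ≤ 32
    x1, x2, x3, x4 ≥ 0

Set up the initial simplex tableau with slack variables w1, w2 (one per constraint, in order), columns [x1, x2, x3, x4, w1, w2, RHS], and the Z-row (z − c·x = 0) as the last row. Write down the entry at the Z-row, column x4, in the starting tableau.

The Z-row carries the negated objective coefficients: the x4 entry is -4.

-4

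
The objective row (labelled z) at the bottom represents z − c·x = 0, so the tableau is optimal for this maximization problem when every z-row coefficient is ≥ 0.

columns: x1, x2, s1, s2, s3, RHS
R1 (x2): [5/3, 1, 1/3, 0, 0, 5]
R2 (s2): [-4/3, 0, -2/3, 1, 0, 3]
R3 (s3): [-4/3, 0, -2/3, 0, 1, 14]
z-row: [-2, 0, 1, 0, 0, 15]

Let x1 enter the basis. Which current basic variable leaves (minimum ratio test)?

x2

Column x1 entries and ratios — x2: 5/(5/3) = 3; s2: -4/3 ≤ 0, skip; s3: -4/3 ≤ 0, skip.
Smallest ratio is 3 in the row of x2, so x2 leaves.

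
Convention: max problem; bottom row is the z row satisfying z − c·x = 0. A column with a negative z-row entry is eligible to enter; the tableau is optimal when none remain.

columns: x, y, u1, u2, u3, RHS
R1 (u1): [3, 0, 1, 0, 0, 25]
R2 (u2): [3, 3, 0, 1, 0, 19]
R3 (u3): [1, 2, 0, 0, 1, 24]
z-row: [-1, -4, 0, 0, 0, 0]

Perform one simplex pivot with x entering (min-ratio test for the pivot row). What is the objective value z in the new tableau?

19/3

Ratio test on column x — row 1: 25/3 = 25/3; row 2: 19/3 = 19/3; row 3: 24/1 = 24. Minimum is 19/3 at row 2 (u2 leaves); pivot element 3.
Pivot on row 2; the z-row RHS becomes 0 − (-1)·(19/3) = 19/3.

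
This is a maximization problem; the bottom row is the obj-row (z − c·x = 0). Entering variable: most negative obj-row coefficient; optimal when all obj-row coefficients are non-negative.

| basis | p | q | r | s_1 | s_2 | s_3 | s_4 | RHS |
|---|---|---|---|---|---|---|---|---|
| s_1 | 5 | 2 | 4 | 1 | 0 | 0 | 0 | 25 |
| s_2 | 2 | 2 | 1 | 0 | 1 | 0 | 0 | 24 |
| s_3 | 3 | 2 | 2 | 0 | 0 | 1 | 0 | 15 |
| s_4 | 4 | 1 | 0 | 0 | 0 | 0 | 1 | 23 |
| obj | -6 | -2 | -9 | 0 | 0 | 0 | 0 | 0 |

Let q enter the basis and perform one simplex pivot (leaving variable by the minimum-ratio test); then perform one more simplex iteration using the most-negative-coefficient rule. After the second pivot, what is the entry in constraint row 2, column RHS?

14

Ratio test on column q — row 1: 25/2 = 25/2; row 2: 24/2 = 12; row 3: 15/2 = 15/2; row 4: 23/1 = 23. Minimum is 15/2 at row 3 (s_3 leaves); pivot element 2.
Divide row 3 by 2; eliminate column q from the other rows.
Second iteration: most negative obj-row entry is -7 in column r, so r enters.
Ratio test on column r — row 1: 10/2 = 5; row 2: entry -1 ≤ 0; row 3: (15/2)/1 = 15/2; row 4: entry -1 ≤ 0. Minimum is 5 at row 1 (s_1 leaves); pivot element 2.
Divide row 1 by 2; eliminate column r from the other rows.
After both pivots, the entry at constraint row 2, column RHS is 14.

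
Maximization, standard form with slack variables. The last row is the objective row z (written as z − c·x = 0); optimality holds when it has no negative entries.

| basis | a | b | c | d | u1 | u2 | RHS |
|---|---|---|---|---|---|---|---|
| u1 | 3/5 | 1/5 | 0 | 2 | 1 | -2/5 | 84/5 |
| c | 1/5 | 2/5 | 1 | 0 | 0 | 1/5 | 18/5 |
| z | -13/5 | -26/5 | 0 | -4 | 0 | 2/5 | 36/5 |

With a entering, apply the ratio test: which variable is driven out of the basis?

c

Column a entries and ratios — u1: (84/5)/(3/5) = 28; c: (18/5)/(1/5) = 18.
Smallest ratio is 18 in the row of c, so c leaves.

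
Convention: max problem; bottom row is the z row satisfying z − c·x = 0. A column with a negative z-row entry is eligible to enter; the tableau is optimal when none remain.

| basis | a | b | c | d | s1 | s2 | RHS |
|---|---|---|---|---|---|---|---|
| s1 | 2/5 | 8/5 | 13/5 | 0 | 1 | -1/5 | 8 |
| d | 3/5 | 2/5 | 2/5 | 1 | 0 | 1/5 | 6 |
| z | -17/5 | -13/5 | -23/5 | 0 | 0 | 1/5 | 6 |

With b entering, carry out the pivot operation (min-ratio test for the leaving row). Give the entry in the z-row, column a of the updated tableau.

Ratio test on column b — row 1: 8/(8/5) = 5; row 2: 6/(2/5) = 15. Minimum is 5 at row 1 (s1 leaves); pivot element 8/5.
Divide row 1 by 8/5; eliminate column b from the other rows.
z-row update in column a: -17/5 − (-13/5)·(1/4) = -11/4.

-11/4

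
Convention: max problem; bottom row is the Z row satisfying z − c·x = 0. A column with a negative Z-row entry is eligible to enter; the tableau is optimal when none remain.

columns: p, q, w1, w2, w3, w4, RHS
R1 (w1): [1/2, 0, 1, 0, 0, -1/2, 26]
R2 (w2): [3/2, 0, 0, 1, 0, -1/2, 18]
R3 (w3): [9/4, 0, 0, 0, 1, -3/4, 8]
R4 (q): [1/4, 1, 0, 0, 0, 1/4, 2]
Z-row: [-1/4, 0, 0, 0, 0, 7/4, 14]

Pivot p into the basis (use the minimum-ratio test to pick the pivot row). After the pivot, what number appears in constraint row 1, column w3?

Ratio test on column p — row 1: 26/(1/2) = 52; row 2: 18/(3/2) = 12; row 3: 8/(9/4) = 32/9; row 4: 2/(1/4) = 8. Minimum is 32/9 at row 3 (w3 leaves); pivot element 9/4.
Divide row 3 by 9/4; eliminate column p from the other rows.
Row 1 update in column w3: 0 − (1/2)·(4/9) = -2/9.

-2/9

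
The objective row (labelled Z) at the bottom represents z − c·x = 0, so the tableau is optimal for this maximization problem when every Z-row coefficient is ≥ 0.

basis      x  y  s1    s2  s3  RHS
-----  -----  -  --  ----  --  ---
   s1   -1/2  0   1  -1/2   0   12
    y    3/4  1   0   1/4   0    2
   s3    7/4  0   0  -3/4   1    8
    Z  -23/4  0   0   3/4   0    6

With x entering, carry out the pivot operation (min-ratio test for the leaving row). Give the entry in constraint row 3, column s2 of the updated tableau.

-4/3

Ratio test on column x — row 1: entry -1/2 ≤ 0; row 2: 2/(3/4) = 8/3; row 3: 8/(7/4) = 32/7. Minimum is 8/3 at row 2 (y leaves); pivot element 3/4.
Divide row 2 by 3/4; eliminate column x from the other rows.
Row 3 update in column s2: -3/4 − (7/4)·(1/3) = -4/3.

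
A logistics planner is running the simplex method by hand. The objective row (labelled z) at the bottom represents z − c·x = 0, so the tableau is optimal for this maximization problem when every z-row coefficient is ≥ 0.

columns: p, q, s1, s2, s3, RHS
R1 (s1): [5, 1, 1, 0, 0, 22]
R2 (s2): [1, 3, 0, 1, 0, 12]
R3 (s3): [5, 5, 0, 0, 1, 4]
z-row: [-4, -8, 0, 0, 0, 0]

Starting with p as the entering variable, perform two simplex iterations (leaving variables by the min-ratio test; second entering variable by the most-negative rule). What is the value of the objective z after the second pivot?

Ratio test on column p — row 1: 22/5 = 22/5; row 2: 12/1 = 12; row 3: 4/5 = 4/5. Minimum is 4/5 at row 3 (s3 leaves); pivot element 5.
Pivot on row 3; the z-row RHS becomes 0 − (-4)·(4/5) = 16/5.
Next entering variable (most negative z-row entry -4): q.
Ratio test on column q — row 1: entry -4 ≤ 0; row 2: (56/5)/2 = 28/5; row 3: (4/5)/1 = 4/5. Minimum is 4/5 at row 3 (p leaves); pivot element 1.
After the second pivot the z-row RHS is 16/5 − (-4)·(4/5) = 32/5.

32/5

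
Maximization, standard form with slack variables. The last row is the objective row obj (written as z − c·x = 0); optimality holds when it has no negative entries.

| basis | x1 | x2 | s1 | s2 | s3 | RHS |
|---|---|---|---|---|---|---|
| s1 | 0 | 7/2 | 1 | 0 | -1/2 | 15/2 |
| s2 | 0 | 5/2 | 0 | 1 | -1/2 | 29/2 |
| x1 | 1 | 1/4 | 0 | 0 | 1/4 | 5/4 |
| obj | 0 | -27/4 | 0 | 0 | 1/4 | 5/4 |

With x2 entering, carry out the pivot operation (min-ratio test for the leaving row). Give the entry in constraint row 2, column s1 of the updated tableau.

-5/7

Ratio test on column x2 — row 1: (15/2)/(7/2) = 15/7; row 2: (29/2)/(5/2) = 29/5; row 3: (5/4)/(1/4) = 5. Minimum is 15/7 at row 1 (s1 leaves); pivot element 7/2.
Divide row 1 by 7/2; eliminate column x2 from the other rows.
Row 2 update in column s1: 0 − (5/2)·(2/7) = -5/7.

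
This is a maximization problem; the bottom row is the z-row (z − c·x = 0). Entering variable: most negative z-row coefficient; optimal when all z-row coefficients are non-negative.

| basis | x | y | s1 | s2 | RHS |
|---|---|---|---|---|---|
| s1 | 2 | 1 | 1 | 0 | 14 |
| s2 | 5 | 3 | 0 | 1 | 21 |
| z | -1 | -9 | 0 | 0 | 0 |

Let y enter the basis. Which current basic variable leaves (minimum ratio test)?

Column y entries and ratios — s1: 14/1 = 14; s2: 21/3 = 7.
Smallest ratio is 7 in the row of s2, so s2 leaves.

s2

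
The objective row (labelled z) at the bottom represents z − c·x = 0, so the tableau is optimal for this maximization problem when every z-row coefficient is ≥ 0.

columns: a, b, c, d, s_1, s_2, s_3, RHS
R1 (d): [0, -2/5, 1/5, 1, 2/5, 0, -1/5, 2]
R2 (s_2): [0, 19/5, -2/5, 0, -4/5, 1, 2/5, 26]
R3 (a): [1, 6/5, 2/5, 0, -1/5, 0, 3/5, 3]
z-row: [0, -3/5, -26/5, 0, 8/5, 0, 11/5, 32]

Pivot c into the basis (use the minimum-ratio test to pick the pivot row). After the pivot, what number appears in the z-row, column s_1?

-1

Ratio test on column c — row 1: 2/(1/5) = 10; row 2: entry -2/5 ≤ 0; row 3: 3/(2/5) = 15/2. Minimum is 15/2 at row 3 (a leaves); pivot element 2/5.
Divide row 3 by 2/5; eliminate column c from the other rows.
z-row update in column s_1: 8/5 − (-26/5)·(-1/2) = -1.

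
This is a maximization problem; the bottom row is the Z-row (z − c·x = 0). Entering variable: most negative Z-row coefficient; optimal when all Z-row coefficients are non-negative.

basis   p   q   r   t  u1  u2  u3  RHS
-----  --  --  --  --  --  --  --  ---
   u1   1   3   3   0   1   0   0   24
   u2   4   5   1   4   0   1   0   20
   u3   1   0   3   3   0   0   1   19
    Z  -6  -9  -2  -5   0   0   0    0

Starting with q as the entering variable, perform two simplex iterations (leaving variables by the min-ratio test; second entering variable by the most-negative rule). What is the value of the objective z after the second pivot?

37

Ratio test on column q — row 1: 24/3 = 8; row 2: 20/5 = 4; row 3: entry 0 ≤ 0. Minimum is 4 at row 2 (u2 leaves); pivot element 5.
Pivot on row 2; the Z-row RHS becomes 0 − (-9)·4 = 36.
Next entering variable (most negative Z-row entry -1/5): r.
Ratio test on column r — row 1: 12/(12/5) = 5; row 2: 4/(1/5) = 20; row 3: 19/3 = 19/3. Minimum is 5 at row 1 (u1 leaves); pivot element 12/5.
After the second pivot the Z-row RHS is 36 − (-1/5)·5 = 37.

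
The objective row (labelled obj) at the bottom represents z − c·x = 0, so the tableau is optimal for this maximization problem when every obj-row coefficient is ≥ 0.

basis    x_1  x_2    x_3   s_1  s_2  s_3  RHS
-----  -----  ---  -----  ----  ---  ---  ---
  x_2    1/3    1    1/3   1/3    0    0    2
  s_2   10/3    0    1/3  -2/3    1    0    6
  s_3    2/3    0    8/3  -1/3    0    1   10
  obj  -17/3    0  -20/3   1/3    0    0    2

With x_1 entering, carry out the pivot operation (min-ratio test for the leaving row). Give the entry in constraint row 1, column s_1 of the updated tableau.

Ratio test on column x_1 — row 1: 2/(1/3) = 6; row 2: 6/(10/3) = 9/5; row 3: 10/(2/3) = 15. Minimum is 9/5 at row 2 (s_2 leaves); pivot element 10/3.
Divide row 2 by 10/3; eliminate column x_1 from the other rows.
Row 1 update in column s_1: 1/3 − (1/3)·(-1/5) = 2/5.

2/5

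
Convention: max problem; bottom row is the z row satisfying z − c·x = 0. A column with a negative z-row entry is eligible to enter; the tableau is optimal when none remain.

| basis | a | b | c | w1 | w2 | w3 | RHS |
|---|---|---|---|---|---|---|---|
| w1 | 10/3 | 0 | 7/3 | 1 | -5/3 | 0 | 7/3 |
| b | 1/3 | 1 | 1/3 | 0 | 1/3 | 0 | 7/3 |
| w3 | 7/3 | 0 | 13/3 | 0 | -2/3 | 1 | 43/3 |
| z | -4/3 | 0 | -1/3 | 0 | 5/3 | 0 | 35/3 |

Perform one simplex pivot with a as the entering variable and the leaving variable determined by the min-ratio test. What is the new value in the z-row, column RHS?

Ratio test on column a — row 1: (7/3)/(10/3) = 7/10; row 2: (7/3)/(1/3) = 7; row 3: (43/3)/(7/3) = 43/7. Minimum is 7/10 at row 1 (w1 leaves); pivot element 10/3.
Divide row 1 by 10/3; eliminate column a from the other rows.
z-row update in column RHS: 35/3 − (-4/3)·(7/10) = 63/5.

63/5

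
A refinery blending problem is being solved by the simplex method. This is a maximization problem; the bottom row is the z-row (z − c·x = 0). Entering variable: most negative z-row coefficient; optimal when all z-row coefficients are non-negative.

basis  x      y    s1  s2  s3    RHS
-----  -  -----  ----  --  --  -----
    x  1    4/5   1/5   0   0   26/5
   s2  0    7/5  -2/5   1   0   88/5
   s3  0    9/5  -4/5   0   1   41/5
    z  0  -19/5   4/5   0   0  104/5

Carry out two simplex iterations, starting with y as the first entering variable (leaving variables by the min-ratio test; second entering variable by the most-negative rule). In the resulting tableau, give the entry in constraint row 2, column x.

-2/5

Ratio test on column y — row 1: (26/5)/(4/5) = 13/2; row 2: (88/5)/(7/5) = 88/7; row 3: (41/5)/(9/5) = 41/9. Minimum is 41/9 at row 3 (s3 leaves); pivot element 9/5.
Divide row 3 by 9/5; eliminate column y from the other rows.
Second iteration: most negative z-row entry is -8/9 in column s1, so s1 enters.
Ratio test on column s1 — row 1: (14/9)/(5/9) = 14/5; row 2: (101/9)/(2/9) = 101/2; row 3: entry -4/9 ≤ 0. Minimum is 14/5 at row 1 (x leaves); pivot element 5/9.
Divide row 1 by 5/9; eliminate column s1 from the other rows.
After both pivots, the entry at constraint row 2, column x is -2/5.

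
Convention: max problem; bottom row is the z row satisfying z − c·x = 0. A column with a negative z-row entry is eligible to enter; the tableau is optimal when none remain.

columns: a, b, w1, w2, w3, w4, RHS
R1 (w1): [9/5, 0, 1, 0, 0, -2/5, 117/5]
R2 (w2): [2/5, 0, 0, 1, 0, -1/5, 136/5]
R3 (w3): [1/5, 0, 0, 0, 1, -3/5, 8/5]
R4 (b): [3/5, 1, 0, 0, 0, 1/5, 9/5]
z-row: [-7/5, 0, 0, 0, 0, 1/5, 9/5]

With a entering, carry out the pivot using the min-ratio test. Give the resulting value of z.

6

Ratio test on column a — row 1: (117/5)/(9/5) = 13; row 2: (136/5)/(2/5) = 68; row 3: (8/5)/(1/5) = 8; row 4: (9/5)/(3/5) = 3. Minimum is 3 at row 4 (b leaves); pivot element 3/5.
Pivot on row 4; the z-row RHS becomes 9/5 − (-7/5)·3 = 6.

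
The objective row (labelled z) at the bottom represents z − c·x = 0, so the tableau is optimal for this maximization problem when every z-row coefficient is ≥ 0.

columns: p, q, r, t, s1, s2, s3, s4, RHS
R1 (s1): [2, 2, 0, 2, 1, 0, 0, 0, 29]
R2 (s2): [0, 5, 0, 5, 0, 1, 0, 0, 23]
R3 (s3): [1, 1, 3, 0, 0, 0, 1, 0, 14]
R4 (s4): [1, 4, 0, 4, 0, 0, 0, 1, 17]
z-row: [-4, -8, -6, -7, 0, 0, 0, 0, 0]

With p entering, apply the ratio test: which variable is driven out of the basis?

Column p entries and ratios — s1: 29/2 = 29/2; s2: 0 ≤ 0, skip; s3: 14/1 = 14; s4: 17/1 = 17.
Smallest ratio is 14 in the row of s3, so s3 leaves.

s3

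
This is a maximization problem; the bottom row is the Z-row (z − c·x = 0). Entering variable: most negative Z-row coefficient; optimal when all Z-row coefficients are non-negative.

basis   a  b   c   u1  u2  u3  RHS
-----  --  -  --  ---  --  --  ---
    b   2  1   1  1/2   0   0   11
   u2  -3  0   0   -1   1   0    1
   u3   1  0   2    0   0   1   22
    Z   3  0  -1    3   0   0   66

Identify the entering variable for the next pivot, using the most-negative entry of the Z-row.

Negative Z-row entries: c: -1.
The most negative is -1 in column c, so c enters.

c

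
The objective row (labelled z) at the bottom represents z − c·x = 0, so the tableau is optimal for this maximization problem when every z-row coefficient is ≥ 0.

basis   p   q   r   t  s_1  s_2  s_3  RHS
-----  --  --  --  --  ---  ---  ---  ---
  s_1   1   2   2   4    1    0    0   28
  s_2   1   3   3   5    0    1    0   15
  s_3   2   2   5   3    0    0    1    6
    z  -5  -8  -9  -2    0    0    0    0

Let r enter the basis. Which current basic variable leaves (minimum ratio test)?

Column r entries and ratios — s_1: 28/2 = 14; s_2: 15/3 = 5; s_3: 6/5 = 6/5.
Smallest ratio is 6/5 in the row of s_3, so s_3 leaves.

s_3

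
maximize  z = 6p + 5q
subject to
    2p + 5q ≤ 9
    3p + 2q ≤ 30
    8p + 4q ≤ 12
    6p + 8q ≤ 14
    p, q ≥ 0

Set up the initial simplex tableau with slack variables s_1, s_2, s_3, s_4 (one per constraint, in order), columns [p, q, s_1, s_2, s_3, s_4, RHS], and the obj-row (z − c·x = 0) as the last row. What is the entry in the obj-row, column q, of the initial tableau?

The obj-row carries the negated objective coefficients: the q entry is -5.

-5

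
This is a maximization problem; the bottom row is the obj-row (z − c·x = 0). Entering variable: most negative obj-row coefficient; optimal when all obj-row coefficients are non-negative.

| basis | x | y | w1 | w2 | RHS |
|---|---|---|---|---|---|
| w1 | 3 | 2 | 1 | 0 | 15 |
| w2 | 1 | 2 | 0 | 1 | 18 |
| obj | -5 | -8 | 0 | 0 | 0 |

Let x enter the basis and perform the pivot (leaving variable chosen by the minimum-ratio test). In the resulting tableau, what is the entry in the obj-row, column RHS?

25

Ratio test on column x — row 1: 15/3 = 5; row 2: 18/1 = 18. Minimum is 5 at row 1 (w1 leaves); pivot element 3.
Divide row 1 by 3; eliminate column x from the other rows.
obj-row update in column RHS: 0 − (-5)·5 = 25.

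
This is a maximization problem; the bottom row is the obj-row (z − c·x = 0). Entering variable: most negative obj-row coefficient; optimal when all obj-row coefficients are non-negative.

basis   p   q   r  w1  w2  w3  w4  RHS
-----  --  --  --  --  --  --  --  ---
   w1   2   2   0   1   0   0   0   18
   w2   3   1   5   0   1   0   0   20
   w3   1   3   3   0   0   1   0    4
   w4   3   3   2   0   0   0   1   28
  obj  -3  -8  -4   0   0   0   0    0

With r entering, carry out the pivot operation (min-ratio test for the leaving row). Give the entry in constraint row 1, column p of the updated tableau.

2

Ratio test on column r — row 1: entry 0 ≤ 0; row 2: 20/5 = 4; row 3: 4/3 = 4/3; row 4: 28/2 = 14. Minimum is 4/3 at row 3 (w3 leaves); pivot element 3.
Divide row 3 by 3; eliminate column r from the other rows.
Row 1 update in column p: 2 − 0·(1/3) = 2.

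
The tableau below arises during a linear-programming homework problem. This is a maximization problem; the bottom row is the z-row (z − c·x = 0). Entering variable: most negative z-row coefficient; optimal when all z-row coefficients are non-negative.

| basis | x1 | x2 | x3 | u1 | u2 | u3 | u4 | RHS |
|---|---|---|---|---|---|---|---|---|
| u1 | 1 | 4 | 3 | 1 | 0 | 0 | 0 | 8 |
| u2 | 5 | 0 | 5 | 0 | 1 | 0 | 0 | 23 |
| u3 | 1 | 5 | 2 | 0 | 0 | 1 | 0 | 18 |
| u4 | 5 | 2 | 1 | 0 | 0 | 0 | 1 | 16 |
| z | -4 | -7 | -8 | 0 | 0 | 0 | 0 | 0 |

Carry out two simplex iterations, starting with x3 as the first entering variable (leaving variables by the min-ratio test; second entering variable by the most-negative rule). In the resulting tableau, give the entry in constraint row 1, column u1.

Ratio test on column x3 — row 1: 8/3 = 8/3; row 2: 23/5 = 23/5; row 3: 18/2 = 9; row 4: 16/1 = 16. Minimum is 8/3 at row 1 (u1 leaves); pivot element 3.
Divide row 1 by 3; eliminate column x3 from the other rows.
Second iteration: most negative z-row entry is -4/3 in column x1, so x1 enters.
Ratio test on column x1 — row 1: (8/3)/(1/3) = 8; row 2: (29/3)/(10/3) = 29/10; row 3: (38/3)/(1/3) = 38; row 4: (40/3)/(14/3) = 20/7. Minimum is 20/7 at row 4 (u4 leaves); pivot element 14/3.
Divide row 4 by 14/3; eliminate column x1 from the other rows.
After both pivots, the entry at constraint row 1, column u1 is 5/14.

5/14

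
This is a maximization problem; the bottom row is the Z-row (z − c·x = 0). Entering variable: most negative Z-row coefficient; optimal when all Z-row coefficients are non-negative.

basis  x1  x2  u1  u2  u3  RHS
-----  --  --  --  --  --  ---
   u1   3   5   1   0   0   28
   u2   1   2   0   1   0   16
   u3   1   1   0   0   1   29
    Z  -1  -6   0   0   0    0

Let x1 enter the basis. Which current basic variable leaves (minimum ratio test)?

Column x1 entries and ratios — u1: 28/3 = 28/3; u2: 16/1 = 16; u3: 29/1 = 29.
Smallest ratio is 28/3 in the row of u1, so u1 leaves.

u1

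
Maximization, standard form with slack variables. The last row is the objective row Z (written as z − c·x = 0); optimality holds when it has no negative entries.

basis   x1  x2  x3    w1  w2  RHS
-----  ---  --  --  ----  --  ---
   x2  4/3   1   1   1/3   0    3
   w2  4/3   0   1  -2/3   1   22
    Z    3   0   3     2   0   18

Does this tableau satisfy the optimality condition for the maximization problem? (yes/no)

Every Z-row coefficient is ≥ 0, so the tableau is optimal.

yes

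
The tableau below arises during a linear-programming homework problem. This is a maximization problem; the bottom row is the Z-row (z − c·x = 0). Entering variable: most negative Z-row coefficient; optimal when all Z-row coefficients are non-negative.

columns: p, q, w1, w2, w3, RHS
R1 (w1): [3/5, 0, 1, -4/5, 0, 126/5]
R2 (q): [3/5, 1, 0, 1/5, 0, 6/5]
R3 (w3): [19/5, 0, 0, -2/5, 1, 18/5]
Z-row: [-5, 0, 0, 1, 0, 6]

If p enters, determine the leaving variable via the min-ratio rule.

Column p entries and ratios — w1: (126/5)/(3/5) = 42; q: (6/5)/(3/5) = 2; w3: (18/5)/(19/5) = 18/19.
Smallest ratio is 18/19 in the row of w3, so w3 leaves.

w3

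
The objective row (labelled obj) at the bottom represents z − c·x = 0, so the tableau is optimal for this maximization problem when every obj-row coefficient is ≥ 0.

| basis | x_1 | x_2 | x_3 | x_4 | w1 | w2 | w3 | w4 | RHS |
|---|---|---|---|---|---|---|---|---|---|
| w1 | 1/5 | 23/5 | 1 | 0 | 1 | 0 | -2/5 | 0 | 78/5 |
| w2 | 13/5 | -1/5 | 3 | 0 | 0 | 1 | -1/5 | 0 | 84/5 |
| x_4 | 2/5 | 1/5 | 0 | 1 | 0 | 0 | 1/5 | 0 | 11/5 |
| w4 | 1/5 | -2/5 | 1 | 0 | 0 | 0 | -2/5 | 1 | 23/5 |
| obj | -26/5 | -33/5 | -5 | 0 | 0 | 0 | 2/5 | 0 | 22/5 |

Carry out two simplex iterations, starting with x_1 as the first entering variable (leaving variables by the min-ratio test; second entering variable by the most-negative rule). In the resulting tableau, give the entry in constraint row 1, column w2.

-1/3

Ratio test on column x_1 — row 1: (78/5)/(1/5) = 78; row 2: (84/5)/(13/5) = 84/13; row 3: (11/5)/(2/5) = 11/2; row 4: (23/5)/(1/5) = 23. Minimum is 11/2 at row 3 (x_4 leaves); pivot element 2/5.
Divide row 3 by 2/5; eliminate column x_1 from the other rows.
Second iteration: most negative obj-row entry is -5 in column x_3, so x_3 enters.
Ratio test on column x_3 — row 1: (29/2)/1 = 29/2; row 2: (5/2)/3 = 5/6; row 3: entry 0 ≤ 0; row 4: (7/2)/1 = 7/2. Minimum is 5/6 at row 2 (w2 leaves); pivot element 3.
Divide row 2 by 3; eliminate column x_3 from the other rows.
After both pivots, the entry at constraint row 1, column w2 is -1/3.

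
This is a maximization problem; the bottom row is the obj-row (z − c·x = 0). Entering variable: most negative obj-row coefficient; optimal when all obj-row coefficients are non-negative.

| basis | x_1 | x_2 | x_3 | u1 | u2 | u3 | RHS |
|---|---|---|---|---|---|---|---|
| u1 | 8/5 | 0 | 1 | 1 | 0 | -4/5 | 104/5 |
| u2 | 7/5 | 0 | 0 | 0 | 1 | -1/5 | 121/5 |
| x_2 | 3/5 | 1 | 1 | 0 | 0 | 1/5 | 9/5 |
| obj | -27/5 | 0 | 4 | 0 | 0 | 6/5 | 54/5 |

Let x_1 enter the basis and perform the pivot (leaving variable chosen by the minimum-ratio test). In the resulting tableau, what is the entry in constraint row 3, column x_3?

Ratio test on column x_1 — row 1: (104/5)/(8/5) = 13; row 2: (121/5)/(7/5) = 121/7; row 3: (9/5)/(3/5) = 3. Minimum is 3 at row 3 (x_2 leaves); pivot element 3/5.
Divide row 3 by 3/5; eliminate column x_1 from the other rows.
In the new row 3, the x_3 entry is the old entry divided by the pivot: 1/(3/5) = 5/3.

5/3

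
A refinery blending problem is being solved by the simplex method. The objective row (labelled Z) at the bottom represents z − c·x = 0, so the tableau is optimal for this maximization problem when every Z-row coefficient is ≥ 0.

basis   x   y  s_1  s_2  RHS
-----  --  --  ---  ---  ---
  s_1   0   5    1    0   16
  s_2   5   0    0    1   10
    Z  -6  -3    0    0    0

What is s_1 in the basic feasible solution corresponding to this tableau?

s_1 is basic (row 1); its value is the RHS of that row, 16.

16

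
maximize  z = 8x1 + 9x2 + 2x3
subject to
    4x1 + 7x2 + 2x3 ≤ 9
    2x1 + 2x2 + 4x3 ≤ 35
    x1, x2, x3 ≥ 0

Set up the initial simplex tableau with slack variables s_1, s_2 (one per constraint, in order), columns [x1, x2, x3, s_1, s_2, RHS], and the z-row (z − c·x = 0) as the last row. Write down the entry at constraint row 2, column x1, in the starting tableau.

Constraint 2 has coefficient 2 on x1.

2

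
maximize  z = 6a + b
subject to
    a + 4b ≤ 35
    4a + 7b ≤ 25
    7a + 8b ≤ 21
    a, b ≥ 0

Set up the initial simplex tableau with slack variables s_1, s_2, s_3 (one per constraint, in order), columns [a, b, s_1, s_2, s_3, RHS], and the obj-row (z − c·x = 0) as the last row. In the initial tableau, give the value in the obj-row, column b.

-1

The obj-row carries the negated objective coefficients: the b entry is -1.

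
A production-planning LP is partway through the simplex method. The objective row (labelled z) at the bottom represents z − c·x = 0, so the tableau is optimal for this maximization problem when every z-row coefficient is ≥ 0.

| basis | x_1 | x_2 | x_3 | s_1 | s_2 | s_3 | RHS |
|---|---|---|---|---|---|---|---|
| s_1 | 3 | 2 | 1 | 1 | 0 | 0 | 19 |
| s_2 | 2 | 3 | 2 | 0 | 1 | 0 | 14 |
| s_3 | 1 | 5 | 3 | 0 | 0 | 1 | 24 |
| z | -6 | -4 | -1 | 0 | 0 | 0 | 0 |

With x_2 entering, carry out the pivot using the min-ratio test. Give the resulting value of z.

56/3

Ratio test on column x_2 — row 1: 19/2 = 19/2; row 2: 14/3 = 14/3; row 3: 24/5 = 24/5. Minimum is 14/3 at row 2 (s_2 leaves); pivot element 3.
Pivot on row 2; the z-row RHS becomes 0 − (-4)·(14/3) = 56/3.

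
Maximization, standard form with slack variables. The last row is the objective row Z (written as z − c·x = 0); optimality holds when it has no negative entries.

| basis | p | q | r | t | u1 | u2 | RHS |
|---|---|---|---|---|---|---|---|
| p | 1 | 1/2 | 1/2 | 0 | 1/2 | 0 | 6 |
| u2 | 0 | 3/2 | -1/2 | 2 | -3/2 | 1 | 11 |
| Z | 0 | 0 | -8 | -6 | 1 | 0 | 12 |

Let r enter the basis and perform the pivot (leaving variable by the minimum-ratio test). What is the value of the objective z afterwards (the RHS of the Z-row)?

Ratio test on column r — row 1: 6/(1/2) = 12; row 2: entry -1/2 ≤ 0. Minimum is 12 at row 1 (p leaves); pivot element 1/2.
Pivot on row 1; the Z-row RHS becomes 12 − (-8)·12 = 108.

108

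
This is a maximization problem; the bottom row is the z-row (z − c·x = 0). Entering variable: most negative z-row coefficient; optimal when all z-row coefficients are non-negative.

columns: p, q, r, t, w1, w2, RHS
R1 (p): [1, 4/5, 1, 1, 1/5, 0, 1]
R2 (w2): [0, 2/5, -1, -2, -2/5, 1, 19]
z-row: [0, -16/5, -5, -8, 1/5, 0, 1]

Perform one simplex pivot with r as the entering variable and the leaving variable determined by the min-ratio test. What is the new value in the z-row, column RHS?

6

Ratio test on column r — row 1: 1/1 = 1; row 2: entry -1 ≤ 0. Minimum is 1 at row 1 (p leaves); pivot element 1.
Divide row 1 by 1; eliminate column r from the other rows.
z-row update in column RHS: 1 − (-5)·1 = 6.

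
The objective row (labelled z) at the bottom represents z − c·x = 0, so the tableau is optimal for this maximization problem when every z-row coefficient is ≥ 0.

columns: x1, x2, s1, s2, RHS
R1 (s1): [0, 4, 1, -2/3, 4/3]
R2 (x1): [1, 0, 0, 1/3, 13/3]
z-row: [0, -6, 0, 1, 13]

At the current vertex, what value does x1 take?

x1 is basic (row 2); its value is the RHS of that row, 13/3.

13/3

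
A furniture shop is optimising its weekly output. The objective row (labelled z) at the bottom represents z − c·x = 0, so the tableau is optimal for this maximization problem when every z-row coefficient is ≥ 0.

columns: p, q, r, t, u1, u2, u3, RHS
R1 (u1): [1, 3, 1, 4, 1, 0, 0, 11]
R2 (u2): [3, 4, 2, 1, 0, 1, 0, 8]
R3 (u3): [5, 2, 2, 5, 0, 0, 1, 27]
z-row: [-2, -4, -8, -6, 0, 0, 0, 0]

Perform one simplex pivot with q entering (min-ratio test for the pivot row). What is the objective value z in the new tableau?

Ratio test on column q — row 1: 11/3 = 11/3; row 2: 8/4 = 2; row 3: 27/2 = 27/2. Minimum is 2 at row 2 (u2 leaves); pivot element 4.
Pivot on row 2; the z-row RHS becomes 0 − (-4)·2 = 8.

8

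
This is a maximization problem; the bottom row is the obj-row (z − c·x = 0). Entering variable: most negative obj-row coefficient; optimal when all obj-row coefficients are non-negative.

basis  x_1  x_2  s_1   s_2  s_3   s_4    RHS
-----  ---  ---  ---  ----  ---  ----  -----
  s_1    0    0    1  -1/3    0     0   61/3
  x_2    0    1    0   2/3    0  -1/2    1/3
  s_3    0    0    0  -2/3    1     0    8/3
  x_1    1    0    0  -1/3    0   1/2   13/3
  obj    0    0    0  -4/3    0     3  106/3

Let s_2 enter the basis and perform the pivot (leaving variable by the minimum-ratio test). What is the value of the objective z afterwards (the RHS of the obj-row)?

Ratio test on column s_2 — row 1: entry -1/3 ≤ 0; row 2: (1/3)/(2/3) = 1/2; row 3: entry -2/3 ≤ 0; row 4: entry -1/3 ≤ 0. Minimum is 1/2 at row 2 (x_2 leaves); pivot element 2/3.
Pivot on row 2; the obj-row RHS becomes 106/3 − (-4/3)·(1/2) = 36.

36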